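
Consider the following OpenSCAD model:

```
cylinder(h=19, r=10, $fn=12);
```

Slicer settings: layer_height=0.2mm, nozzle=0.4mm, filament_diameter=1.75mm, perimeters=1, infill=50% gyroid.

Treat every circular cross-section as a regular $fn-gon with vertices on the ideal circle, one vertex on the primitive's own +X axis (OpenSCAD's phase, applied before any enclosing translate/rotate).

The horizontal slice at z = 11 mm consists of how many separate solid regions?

At z = 11 mm: the r=10 cylinder contributes a regular 12-gon of circumradius 10. The result has 1 disconnected region.

1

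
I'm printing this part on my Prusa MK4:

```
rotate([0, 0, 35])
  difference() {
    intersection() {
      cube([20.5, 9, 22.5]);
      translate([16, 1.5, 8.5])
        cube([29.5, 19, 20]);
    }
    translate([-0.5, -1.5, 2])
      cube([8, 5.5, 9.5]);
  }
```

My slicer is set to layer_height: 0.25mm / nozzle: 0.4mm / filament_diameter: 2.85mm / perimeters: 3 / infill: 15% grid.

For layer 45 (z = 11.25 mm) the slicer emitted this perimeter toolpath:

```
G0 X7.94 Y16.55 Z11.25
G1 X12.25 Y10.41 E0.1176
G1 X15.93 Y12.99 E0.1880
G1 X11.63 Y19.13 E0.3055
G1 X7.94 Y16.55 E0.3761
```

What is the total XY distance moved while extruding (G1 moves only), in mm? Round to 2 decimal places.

23.99 mm

Sum the Euclidean lengths of each G1 segment: total = 23.99 mm.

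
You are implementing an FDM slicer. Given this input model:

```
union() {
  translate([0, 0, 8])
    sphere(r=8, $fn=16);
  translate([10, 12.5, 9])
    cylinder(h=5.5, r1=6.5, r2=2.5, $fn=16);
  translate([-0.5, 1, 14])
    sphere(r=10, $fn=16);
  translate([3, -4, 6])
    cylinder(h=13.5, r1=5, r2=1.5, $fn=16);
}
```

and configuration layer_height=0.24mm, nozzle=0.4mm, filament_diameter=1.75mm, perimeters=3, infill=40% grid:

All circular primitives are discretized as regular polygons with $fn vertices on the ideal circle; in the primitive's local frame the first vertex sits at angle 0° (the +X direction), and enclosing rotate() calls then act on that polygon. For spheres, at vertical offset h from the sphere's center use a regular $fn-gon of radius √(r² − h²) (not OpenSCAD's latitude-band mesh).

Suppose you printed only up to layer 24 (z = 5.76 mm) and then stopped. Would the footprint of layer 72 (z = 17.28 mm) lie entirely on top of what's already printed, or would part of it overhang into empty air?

part overhangs

Compare the two slices. At z = 5.76: the r=8 sphere contributes a regular 16-gon of circumradius √(8²−2.24²) = 7.680 (area = (16/2)·7.680²·sin(360°/16) = 180.57 mm²); the cone at (10, 12.5) is absent (z outside [9, 14.5]); the sphere at (-0.5, 1): section is a regular 16-gon, circumradius = √(r²−h²) = √(10²−8.24²) = 5.666 (area = (16/2)·5.666²·sin(360°/16) = 98.28 mm²); the cone at (3, -4) does not reach this height (z outside [6, 19.5]); Taking the union: the r=10 sphere at (-0.5, 1) lies entirely inside the r=8 sphere, so the union is just the r=8 sphere — area = 180.57 mm². At z = 17.28: the sphere is absent (|z−center|=9.280 > r=8); the cone at (10, 12.5) is absent (z outside [9, 14.5]); the sphere at (-0.5, 1): section is a regular 16-gon, circumradius = √(r²−h²) = √(10²−3.28²) = 9.447 (area = (16/2)·9.447²·sin(360°/16) = 273.21 mm²); the cone at (3, -4): at t=0.836 of its height the radius interpolates to r₁+(r₂−r₁)t = 2.076, giving a regular 16-gon of that circumradius (area = (16/2)·2.076²·sin(360°/16) = 13.19 mm²); Taking the union: the cone at (3, -4) lies entirely inside the r=10 sphere at (-0.5, 1), so the union is just the r=10 sphere at (-0.5, 1) — area = 273.21 mm². Checking containment: at z = 17.28 the cross-section extends beyond the z = 5.76 cross-section by about 92.64 mm².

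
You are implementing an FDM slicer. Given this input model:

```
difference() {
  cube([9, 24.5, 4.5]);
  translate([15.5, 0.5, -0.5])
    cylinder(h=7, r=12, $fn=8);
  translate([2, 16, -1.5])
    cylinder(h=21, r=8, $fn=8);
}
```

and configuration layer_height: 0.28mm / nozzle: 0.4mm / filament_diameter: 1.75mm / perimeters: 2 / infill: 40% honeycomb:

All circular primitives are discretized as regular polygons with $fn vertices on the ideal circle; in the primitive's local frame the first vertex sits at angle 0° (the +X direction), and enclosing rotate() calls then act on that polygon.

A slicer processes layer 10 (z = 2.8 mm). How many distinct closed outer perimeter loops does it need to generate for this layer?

At z = 2.8 mm: the 9×24.5 cube contributes its full rectangle; the r=12 cylinder at (15.5, 0.5) gives a regular 8-gon of circumradius 12 (constant along its height); the r=8 cylinder at (2, 16) contributes a regular 8-gon of circumradius 8; Subtracting the remaining from the first: starting from the 9×24.5 cube, the r=12 cylinder at (15.5, 0.5) partially overlaps it — only the 35.27 mm² overlap (of its 407.29 mm²) is removed, clipping the outline; the r=8 cylinder at (2, 16) partially overlaps it — only the 118.44 mm² overlap (of its 181.02 mm²) is removed, clipping the outline — 2 connected regions. The result has 2 disconnected regions.

2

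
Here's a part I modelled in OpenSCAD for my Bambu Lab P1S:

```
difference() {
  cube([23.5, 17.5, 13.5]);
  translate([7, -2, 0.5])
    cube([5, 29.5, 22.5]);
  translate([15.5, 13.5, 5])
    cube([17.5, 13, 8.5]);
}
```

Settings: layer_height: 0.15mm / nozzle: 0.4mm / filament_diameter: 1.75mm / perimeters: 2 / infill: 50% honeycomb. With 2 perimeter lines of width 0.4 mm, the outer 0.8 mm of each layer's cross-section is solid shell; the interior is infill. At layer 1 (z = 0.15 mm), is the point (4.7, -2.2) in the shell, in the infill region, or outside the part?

outside

At z = 0.15 mm: the 23.5×17.5 cube contributes its full rectangle; the cube at (7, -2) is not intersected at this z (z outside [0.5, 23]); the cube at (15.5, 13.5) does not reach this height (z outside [5, 13.5]); After the difference (first − rest): none of the subtracted shapes is present at this height, so the 23.5×17.5 cube is unchanged — 1 connected region. Overall, the cross-section is a single solid region. The nearest boundary edge runs (0.00, 0.00)→(23.50, 0.00); distance from the point to it = 2.20 mm. The point is not inside any of the regions above, so it lies outside the cross-section (2.20 mm from the nearest boundary).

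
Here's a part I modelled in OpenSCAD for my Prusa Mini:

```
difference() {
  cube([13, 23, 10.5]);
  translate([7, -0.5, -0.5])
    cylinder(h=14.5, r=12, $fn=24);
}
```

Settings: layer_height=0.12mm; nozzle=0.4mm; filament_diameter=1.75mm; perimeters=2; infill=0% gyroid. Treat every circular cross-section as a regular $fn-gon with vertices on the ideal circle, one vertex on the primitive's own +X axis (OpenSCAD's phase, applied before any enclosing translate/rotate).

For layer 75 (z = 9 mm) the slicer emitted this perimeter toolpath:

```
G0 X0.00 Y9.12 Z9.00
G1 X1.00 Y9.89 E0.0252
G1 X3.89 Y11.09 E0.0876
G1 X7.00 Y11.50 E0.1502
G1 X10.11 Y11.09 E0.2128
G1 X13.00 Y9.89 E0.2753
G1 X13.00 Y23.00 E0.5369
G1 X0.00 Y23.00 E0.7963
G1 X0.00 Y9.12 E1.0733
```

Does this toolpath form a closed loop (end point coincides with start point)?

Start point (G0): (0.00, 9.12). End point (last G1): the path returns to the start — closed.

yes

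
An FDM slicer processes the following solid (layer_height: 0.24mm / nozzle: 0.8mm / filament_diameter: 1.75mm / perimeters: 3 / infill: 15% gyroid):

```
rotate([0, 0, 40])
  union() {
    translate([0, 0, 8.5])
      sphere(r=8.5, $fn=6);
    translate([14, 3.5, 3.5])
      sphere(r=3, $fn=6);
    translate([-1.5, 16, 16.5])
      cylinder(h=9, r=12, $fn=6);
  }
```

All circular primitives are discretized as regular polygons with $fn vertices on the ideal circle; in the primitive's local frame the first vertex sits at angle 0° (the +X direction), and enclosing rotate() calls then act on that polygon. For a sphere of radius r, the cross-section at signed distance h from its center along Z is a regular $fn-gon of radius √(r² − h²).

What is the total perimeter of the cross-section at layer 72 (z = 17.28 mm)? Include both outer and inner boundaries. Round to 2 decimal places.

At z = 17.28 mm: the sphere is not intersected at this z (|z−center|=8.780 > r=8.5); the sphere at (14, 3.5) does not reach this height (|z−center|=13.780 > r=3); the r=12 cylinder at (-1.5, 16) contributes a regular 6-gon of circumradius 12 (perimeter = 2·6·12.000·sin(180°/6) = 72.00 mm); Merging all regions: only the r=12 cylinder at (-1.5, 16) is present, so the union is just that shape — boundary = 72.00 mm; (whole slice rotated 40° about Z — lengths, areas and connectivity unchanged). Overall, the cross-section is a single solid region. Total boundary length (outer) = 72.00 mm.

72.00 mm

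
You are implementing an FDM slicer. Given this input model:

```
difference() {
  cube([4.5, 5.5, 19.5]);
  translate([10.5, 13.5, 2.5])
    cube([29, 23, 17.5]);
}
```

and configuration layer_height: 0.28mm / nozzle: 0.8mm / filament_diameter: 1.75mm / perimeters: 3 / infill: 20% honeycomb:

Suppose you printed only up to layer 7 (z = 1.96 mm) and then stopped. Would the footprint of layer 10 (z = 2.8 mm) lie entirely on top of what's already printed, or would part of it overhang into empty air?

Compare the two slices. At z = 1.96: the cube (footprint 4.5×5.5) is included at this height (area 24.75 mm²); the cube at (10.5, 13.5) is absent (z outside [2.5, 20]); Subtracting the remaining from the first: none of the subtracted shapes is present at this height, so the 4.5×5.5 cube is unchanged — area = 24.75 mm². At z = 2.8: the 4.5×5.5 cube contributes its full rectangle (area 24.75 mm²); the cube at (10.5, 13.5) (footprint 29×23) is included at this height (area 667.00 mm²); After the difference (first − rest): starting from the 4.5×5.5 cube (24.75 mm²), the 29×23 cube at (10.5, 13.5) misses the remaining region (no effect) — area = 24.75 mm². Checking containment: the cross-section at z = 2.8 is a subset of the cross-section at z = 1.96.

entirely on top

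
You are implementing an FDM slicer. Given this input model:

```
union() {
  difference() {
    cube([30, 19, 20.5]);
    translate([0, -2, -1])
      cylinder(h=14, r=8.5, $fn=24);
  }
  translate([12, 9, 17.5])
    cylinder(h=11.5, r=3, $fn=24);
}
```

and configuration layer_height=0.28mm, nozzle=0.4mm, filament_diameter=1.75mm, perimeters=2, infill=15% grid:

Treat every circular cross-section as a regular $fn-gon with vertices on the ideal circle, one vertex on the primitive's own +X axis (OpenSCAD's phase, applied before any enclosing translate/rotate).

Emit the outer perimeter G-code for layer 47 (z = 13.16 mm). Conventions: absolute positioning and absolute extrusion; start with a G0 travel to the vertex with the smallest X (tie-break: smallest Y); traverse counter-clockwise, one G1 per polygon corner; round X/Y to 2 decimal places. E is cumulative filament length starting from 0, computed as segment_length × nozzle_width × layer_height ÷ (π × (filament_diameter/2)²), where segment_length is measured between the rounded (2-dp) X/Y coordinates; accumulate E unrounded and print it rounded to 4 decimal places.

At z = 13.16 mm: the cube is present — its section is the full 30×19 rectangle; the cylinder at (0, -2) does not reach this height (z outside [-1, 13]); After the difference (first − rest): none of the subtracted shapes is present at this height, so the 30×19 cube is unchanged — 1 connected region; the cylinder at (12, 9) is not intersected at this z (z outside [17.5, 29]); Combining (union): only that combined region is present, so the union is just that shape — 1 connected region. The outline is a single polygon with 4 vertices. Extrusion per mm of travel: 0.4 × 0.28 / (π × 0.875²) = 0.046564. Accumulating E over each segment gives final E = 4.5633.

G0 X0.00 Y0.00 Z13.16
G1 X30.00 Y0.00 E1.3969
G1 X30.00 Y19.00 E2.2816
G1 X0.00 Y19.00 E3.6786
G1 X0.00 Y0.00 E4.5633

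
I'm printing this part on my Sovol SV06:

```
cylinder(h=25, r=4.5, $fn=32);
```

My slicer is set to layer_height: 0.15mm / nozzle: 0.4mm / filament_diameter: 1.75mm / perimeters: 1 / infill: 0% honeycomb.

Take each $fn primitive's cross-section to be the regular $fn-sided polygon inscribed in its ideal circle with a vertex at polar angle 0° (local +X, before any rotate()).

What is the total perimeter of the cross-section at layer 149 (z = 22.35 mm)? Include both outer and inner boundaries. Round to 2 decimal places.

At z = 22.35 mm: the r=4.5 cylinder gives a regular 32-gon of circumradius 4.5 (constant along its height) (perimeter = 2·32·4.500·sin(180°/32) = 28.23 mm). Overall, the cross-section is a single solid region. Total boundary length (outer) = 28.23 mm.

28.23 mm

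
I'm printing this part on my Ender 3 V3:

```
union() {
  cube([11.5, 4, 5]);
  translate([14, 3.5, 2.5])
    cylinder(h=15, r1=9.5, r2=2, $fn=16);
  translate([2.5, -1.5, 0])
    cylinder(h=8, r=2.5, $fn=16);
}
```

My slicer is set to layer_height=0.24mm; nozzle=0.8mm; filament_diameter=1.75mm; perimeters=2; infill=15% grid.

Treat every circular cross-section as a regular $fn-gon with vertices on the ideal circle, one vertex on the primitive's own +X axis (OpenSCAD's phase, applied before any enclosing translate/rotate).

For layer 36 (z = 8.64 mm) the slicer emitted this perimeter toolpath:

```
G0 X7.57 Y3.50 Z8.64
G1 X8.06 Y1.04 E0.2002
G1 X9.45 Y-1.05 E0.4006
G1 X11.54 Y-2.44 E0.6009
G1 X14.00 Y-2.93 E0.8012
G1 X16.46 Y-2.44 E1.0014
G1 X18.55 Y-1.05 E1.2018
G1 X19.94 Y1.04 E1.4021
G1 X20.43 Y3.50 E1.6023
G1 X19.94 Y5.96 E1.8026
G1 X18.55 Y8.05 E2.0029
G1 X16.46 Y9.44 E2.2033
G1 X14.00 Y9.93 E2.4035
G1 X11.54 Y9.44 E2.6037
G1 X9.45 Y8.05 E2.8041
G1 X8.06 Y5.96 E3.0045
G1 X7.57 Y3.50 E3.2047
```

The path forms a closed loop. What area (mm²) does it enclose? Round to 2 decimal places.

Apply the shoelace formula to the sequence of (X, Y) vertices; enclosed area = 126.61 mm².

126.61 mm²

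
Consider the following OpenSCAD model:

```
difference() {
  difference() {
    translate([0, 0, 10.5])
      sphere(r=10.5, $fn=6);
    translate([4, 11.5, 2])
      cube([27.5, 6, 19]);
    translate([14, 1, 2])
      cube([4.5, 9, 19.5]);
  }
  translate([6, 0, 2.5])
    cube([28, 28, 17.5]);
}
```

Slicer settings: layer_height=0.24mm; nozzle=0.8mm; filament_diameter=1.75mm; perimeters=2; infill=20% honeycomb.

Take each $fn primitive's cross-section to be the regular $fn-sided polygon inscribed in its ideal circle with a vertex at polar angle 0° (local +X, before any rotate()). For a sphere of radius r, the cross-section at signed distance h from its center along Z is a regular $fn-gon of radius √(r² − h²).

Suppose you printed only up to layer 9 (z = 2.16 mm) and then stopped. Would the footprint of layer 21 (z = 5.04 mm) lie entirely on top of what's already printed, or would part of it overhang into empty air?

part overhangs

Compare the two slices. At z = 2.16: the sphere: section is a regular 6-gon, circumradius = √(r²−h²) = √(10.5²−8.34²) = 6.379 (area = (6/2)·6.379²·sin(360°/6) = 105.73 mm²); the cube at (4, 11.5) is present — its section is the full 27.5×6 rectangle (area 165.00 mm²); the cube at (14, 1) (footprint 4.5×9) is included at this height (area 40.50 mm²); Subtracting the remaining from the first: starting from the r=10.5 sphere (105.73 mm²), the 27.5×6 cube at (4, 11.5) misses the remaining region (no effect); the 4.5×9 cube at (14, 1) misses the remaining region (no effect) — area = 105.73 mm²; the cube at (6, 0) is absent (z outside [2.5, 20]); Taking the first minus the rest: none of the subtracted shapes is present at this height, so the result so far is unchanged — area = 105.73 mm². At z = 5.04: the r=10.5 sphere slices to a regular 6-gon of circumradius 8.969 (√(r²−h²) with h=5.46 from center) (area = (6/2)·8.969²·sin(360°/6) = 208.99 mm²); the cube at (4, 11.5) (footprint 27.5×6) is included at this height (area 165.00 mm²); the 4.5×9 cube at (14, 1) contributes its full rectangle (area 40.50 mm²); After the difference (first − rest): starting from the r=10.5 sphere (208.99 mm²), the 27.5×6 cube at (4, 11.5) misses the remaining region (no effect); the 4.5×9 cube at (14, 1) misses the remaining region (no effect) — area = 208.99 mm²; the cube at (6, 0) (footprint 28×28) is included at this height (area 784.00 mm²); Taking the first minus the rest: starting from the result so far (208.99 mm²), the 28×28 cube at (6, 0) partially overlaps it — only the 7.63 mm² overlap (of its 784.00 mm²) is removed, clipping the outline — area = 201.35 mm². Checking containment: at z = 5.04 the cross-section extends beyond the z = 2.16 cross-section by about 95.75 mm².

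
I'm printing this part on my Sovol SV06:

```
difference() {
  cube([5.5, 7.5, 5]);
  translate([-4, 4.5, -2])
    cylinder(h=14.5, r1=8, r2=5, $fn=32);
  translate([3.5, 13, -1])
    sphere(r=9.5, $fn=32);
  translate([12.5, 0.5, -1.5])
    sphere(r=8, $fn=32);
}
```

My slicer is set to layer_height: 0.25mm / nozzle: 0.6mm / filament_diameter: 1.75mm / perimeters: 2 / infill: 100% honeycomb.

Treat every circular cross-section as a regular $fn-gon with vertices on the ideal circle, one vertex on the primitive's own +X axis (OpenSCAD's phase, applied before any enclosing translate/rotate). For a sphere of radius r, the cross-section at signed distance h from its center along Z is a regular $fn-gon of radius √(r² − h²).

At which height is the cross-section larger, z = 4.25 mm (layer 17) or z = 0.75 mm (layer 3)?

layer 17 (z = 4.25 mm)

Layer 17 (z = 4.25): the cube is present — its section is the full 5.5×7.5 rectangle (area 41.25 mm²); the cone at (-4, 4.5) contributes a regular 32-gon of circumradius 6.707 (interpolated between r1=8 and r2=5 at t=0.431) (area = (32/2)·6.707²·sin(360°/32) = 140.41 mm²); the r=9.5 sphere at (3.5, 13) contributes a regular 32-gon of circumradius √(9.5²−5.25²) = 7.918 (area = (32/2)·7.918²·sin(360°/32) = 195.68 mm²); the r=8 sphere at (12.5, 0.5) slices to a regular 32-gon of circumradius 5.562 (√(r²−h²) with h=5.75 from center) (area = (32/2)·5.562²·sin(360°/32) = 96.57 mm²); Taking the first minus the rest: starting from the 5.5×7.5 cube (41.25 mm²), the cone at (-4, 4.5) partially overlaps it — only the 16.99 mm² overlap (of its 140.41 mm²) is removed, clipping the outline; the r=9.5 sphere at (3.5, 13) partially overlaps it — only the 7.24 mm² overlap (of its 195.68 mm²) is removed, clipping the outline; the r=8 sphere at (12.5, 0.5) misses the remaining region (no effect) — area = 17.03 mm². So its area = 17.03 mm². Layer 3 (z = 0.75): the 5.5×7.5 cube contributes its full rectangle (area 41.25 mm²); the cone at (-4, 4.5): at t=0.190 of its height the radius interpolates to r₁+(r₂−r₁)t = 7.431, giving a regular 32-gon of that circumradius (area = (32/2)·7.431²·sin(360°/32) = 172.37 mm²); the r=9.5 sphere at (3.5, 13) contributes a regular 32-gon of circumradius √(9.5²−1.75²) = 9.337 (area = (32/2)·9.337²·sin(360°/32) = 272.15 mm²); the sphere at (12.5, 0.5): section is a regular 32-gon, circumradius = √(r²−h²) = √(8²−2.25²) = 7.677 (area = (32/2)·7.677²·sin(360°/32) = 183.97 mm²); After the difference (first − rest): starting from the 5.5×7.5 cube (41.25 mm²), the cone at (-4, 4.5) partially overlaps it — only the 22.75 mm² overlap (of its 172.37 mm²) is removed, clipping the outline; the r=9.5 sphere at (3.5, 13) partially overlaps it — only the 8.46 mm² overlap (of its 272.15 mm²) is removed, clipping the outline; the r=8 sphere at (12.5, 0.5) partially overlaps it — only the 1.69 mm² overlap (of its 183.97 mm²) is removed, clipping the outline — area = 8.35 mm². So its area = 8.35 mm². Layer 17 is larger (17.03 vs 8.35 mm²).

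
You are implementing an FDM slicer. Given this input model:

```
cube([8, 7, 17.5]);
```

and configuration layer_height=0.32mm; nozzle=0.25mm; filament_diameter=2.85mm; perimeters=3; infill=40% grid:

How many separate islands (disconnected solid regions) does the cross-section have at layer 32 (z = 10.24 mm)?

At z = 10.24 mm: the cube (footprint 8×7) is included at this height. Overall, the cross-section is a single solid region. Island count = 1.

1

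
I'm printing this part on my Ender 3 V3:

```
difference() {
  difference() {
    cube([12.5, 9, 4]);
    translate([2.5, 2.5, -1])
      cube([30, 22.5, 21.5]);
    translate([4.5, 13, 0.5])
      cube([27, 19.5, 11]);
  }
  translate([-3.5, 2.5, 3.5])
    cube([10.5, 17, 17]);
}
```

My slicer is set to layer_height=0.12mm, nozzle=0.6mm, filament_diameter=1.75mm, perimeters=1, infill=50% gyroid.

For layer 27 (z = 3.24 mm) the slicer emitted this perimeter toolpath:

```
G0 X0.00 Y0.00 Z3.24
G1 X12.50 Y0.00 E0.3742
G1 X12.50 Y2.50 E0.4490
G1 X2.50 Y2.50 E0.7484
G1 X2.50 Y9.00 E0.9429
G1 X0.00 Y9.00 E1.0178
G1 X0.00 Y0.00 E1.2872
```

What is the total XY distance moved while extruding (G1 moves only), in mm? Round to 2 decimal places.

Sum the Euclidean lengths of each G1 segment: total = 43.00 mm.

43.00 mm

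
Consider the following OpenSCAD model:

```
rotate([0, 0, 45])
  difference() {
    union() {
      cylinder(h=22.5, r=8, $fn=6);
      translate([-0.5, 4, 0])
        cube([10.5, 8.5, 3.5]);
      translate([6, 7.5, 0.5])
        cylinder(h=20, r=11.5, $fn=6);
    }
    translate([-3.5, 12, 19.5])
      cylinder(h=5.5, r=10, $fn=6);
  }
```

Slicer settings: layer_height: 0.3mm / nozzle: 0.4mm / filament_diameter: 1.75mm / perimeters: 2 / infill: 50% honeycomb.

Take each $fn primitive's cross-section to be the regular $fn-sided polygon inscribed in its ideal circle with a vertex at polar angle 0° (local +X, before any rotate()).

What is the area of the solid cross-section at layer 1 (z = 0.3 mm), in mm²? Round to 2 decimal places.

239.87 mm²

At z = 0.3 mm: the cylinder: section is a regular 6-gon, circumradius r=8 (area = (6/2)·8.000²·sin(360°/6) = 166.28 mm²); the cube at (-0.5, 4) is present — its section is the full 10.5×8.5 rectangle (area 89.25 mm²); the cylinder at (6, 7.5) is absent (z outside [0.5, 20.5]); Merging all regions: the regions partially overlap — summed areas 255.53 mm² minus the doubly-counted overlap 15.65 mm² gives 239.87 mm² — area = 239.87 mm²; the cylinder at (-3.5, 12) does not reach this height (z outside [19.5, 25]); Subtracting the remaining from the first: none of the subtracted shapes is present at this height, so the result so far is unchanged — area = 239.87 mm²; (rotated 45° about Z; rotation is an isometry so areas/perimeters/island counts are preserved). Overall, the cross-section is a single solid region. Net area = 239.87 mm².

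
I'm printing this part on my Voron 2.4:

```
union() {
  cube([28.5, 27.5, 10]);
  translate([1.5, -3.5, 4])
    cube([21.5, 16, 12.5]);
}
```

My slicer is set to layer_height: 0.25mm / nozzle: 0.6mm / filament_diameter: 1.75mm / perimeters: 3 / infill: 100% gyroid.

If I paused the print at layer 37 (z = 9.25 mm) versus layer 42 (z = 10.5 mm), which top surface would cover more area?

Layer 37 (z = 9.25): the cube (footprint 28.5×27.5) is included at this height (area 783.75 mm²); the cube at (1.5, -3.5) is present — its section is the full 21.5×16 rectangle (area 344.00 mm²); Merging all regions: the regions partially overlap — summed areas 1127.75 mm² minus the doubly-counted overlap 268.75 mm² gives 859.00 mm² — area = 859.00 mm². So its area = 859.00 mm². Layer 42 (z = 10.5): the cube is not intersected at this z (z outside [0, 10]); the 21.5×16 cube at (1.5, -3.5) contributes its full rectangle (area 344.00 mm²); Combining (union): only the 21.5×16 cube at (1.5, -3.5) is present, so the union is just that shape — area = 344.00 mm². So its area = 344.00 mm². Layer 37 is larger (859.00 vs 344.00 mm²).

layer 37 (z = 9.25 mm)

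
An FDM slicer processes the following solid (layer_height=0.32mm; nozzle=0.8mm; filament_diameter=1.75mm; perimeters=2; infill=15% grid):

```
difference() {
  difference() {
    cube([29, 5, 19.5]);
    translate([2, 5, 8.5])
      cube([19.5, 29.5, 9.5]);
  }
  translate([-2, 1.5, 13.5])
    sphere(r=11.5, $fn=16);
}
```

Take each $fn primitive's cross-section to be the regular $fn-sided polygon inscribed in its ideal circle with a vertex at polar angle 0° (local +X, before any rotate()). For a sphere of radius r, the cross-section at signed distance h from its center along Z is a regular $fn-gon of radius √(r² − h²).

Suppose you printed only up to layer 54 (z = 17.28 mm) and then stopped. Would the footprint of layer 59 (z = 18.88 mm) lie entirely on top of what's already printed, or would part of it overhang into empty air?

part overhangs

Compare the two slices. At z = 17.28: the 29×5 cube contributes its full rectangle (area 145.00 mm²); the cube at (2, 5) (footprint 19.5×29.5) is included at this height (area 575.25 mm²); Subtracting the remaining from the first: starting from the 29×5 cube (145.00 mm²), the 19.5×29.5 cube at (2, 5) misses the remaining region (no effect) — area = 145.00 mm²; the r=11.5 sphere at (-2, 1.5) contributes a regular 16-gon of circumradius √(11.5²−3.78²) = 10.861 (area = (16/2)·10.861²·sin(360°/16) = 361.14 mm²); Subtracting the remaining from the first: starting from the result so far (145.00 mm²), the r=11.5 sphere at (-2, 1.5) partially overlaps it — only the 42.86 mm² overlap (of its 361.14 mm²) is removed, clipping the outline — area = 102.14 mm². At z = 18.88: the cube (footprint 29×5) is included at this height (area 145.00 mm²); the cube at (2, 5) does not reach this height (z outside [8.5, 18]); After the difference (first − rest): none of the subtracted shapes is present at this height, so the 29×5 cube is unchanged — area = 145.00 mm²; the r=11.5 sphere at (-2, 1.5) contributes a regular 16-gon of circumradius √(11.5²−5.38²) = 10.164 (area = (16/2)·10.164²·sin(360°/16) = 316.27 mm²); After the difference (first − rest): starting from that combined region (145.00 mm²), the r=11.5 sphere at (-2, 1.5) partially overlaps it — only the 39.38 mm² overlap (of its 316.27 mm²) is removed, clipping the outline — area = 105.62 mm². Checking containment: at z = 18.88 the cross-section extends beyond the z = 17.28 cross-section by about 3.49 mm².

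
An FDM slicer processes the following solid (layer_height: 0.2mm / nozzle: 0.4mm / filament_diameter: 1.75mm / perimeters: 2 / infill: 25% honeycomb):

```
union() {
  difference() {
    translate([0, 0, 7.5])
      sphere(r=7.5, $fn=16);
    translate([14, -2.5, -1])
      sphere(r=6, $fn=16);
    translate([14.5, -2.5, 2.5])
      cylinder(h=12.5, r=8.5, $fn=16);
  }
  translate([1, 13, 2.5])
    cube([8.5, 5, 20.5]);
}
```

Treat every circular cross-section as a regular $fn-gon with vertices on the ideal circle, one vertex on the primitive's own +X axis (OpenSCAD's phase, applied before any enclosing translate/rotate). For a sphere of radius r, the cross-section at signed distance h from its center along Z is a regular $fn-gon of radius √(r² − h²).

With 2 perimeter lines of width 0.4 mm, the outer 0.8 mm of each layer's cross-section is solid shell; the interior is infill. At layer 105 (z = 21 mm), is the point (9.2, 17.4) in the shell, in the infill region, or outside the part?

shell

At z = 21 mm: the sphere does not reach this height (|z−center|=13.500 > r=7.5); the sphere at (14, -2.5) does not reach this height (|z−center|=22.000 > r=6); the cylinder at (14.5, -2.5) is not intersected at this z (z outside [2.5, 15]); Subtracting the remaining from the first: the first operand is absent here, so nothing remains; the 8.5×5 cube at (1, 13) contributes its full rectangle; Merging all regions: only the 8.5×5 cube at (1, 13) is present, so the union is just that shape — 1 connected region. Overall, the cross-section is a single solid region. The nearest boundary edge runs (9.50, 13.00)→(9.50, 18.00); distance from the point to it = 0.30 mm. The point is inside the cross-section, 0.30 mm from the nearest boundary — within the 0.8 mm shell band (2 × 0.4).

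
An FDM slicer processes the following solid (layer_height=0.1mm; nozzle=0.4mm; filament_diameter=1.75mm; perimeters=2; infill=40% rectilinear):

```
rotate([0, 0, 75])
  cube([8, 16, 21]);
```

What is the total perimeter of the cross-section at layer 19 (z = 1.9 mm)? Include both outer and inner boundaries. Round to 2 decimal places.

48.00 mm

At z = 1.9 mm: the cube is present — its section is the full 8×16 rectangle (perimeter 48.00 mm); (whole slice rotated 75° about Z — lengths, areas and connectivity unchanged). Overall, the cross-section is a single solid region. Total boundary length (outer) = 48.00 mm.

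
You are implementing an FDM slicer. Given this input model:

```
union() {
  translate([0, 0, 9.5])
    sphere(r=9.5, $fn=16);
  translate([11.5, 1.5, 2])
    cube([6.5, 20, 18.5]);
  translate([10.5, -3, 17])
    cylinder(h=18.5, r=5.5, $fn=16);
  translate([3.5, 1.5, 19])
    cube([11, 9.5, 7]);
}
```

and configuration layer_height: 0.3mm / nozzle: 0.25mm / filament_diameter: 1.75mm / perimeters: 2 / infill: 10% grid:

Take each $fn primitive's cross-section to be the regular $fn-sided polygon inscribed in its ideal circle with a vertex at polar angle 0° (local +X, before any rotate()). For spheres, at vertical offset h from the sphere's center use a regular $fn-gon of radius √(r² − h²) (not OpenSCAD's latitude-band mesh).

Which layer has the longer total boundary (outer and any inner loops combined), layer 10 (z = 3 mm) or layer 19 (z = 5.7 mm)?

layer 19 (z = 5.7 mm)

Layer 10 (z = 3): the r=9.5 sphere slices to a regular 16-gon of circumradius 6.928 (√(r²−h²) with h=6.5 from center) (perimeter = 2·16·6.928·sin(180°/16) = 43.25 mm); the cube at (11.5, 1.5) is present — its section is the full 6.5×20 rectangle (perimeter 53.00 mm); the cylinder at (10.5, -3) is absent (z outside [17, 35.5]); the cube at (3.5, 1.5) does not reach this height (z outside [19, 26]); Combining (union): the 2 present regions are separate (no shared area or edge), so areas and boundary lengths simply add and each stays a separate island — boundary = 96.25 mm. So its perimeter = 96.25 mm. Layer 19 (z = 5.7): the r=9.5 sphere contributes a regular 16-gon of circumradius √(9.5²−3.8²) = 8.707 (perimeter = 2·16·8.707·sin(180°/16) = 54.36 mm); the cube at (11.5, 1.5) is present — its section is the full 6.5×20 rectangle (perimeter 53.00 mm); the cylinder at (10.5, -3) does not reach this height (z outside [17, 35.5]); the cube at (3.5, 1.5) does not reach this height (z outside [19, 26]); Combining (union): the 2 present regions are separate (no shared area or edge), so areas and boundary lengths simply add and each stays a separate island — boundary = 107.36 mm. So its perimeter = 107.36 mm. Layer 19 is larger (107.36 vs 96.25 mm).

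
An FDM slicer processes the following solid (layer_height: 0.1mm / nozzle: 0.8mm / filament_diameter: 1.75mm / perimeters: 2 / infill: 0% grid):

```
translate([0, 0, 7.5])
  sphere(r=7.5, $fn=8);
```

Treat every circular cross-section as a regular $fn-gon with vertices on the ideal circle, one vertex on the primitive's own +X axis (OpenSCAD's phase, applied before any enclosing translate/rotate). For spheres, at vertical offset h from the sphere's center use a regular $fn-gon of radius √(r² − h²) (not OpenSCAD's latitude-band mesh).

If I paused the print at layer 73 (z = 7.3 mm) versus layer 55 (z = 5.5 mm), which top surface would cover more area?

layer 73 (z = 7.3 mm)

Layer 73 (z = 7.3): the r=7.5 sphere contributes a regular 8-gon of circumradius √(7.5²−0.2²) = 7.497 (area = (8/2)·7.497²·sin(360°/8) = 158.99 mm²). So its area = 158.99 mm². Layer 55 (z = 5.5): the r=7.5 sphere contributes a regular 8-gon of circumradius √(7.5²−2²) = 7.228 (area = (8/2)·7.228²·sin(360°/8) = 147.79 mm²). So its area = 147.79 mm². Layer 73 is larger (158.99 vs 147.79 mm²).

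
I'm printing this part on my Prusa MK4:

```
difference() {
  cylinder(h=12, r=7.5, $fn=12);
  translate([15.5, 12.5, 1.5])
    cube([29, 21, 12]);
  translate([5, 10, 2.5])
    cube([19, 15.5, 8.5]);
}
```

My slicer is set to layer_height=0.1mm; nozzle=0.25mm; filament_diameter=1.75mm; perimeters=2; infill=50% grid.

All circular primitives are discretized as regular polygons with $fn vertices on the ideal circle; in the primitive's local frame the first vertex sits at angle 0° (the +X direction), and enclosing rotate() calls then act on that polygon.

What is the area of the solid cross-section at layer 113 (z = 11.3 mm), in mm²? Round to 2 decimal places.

At z = 11.3 mm: the cylinder: section is a regular 12-gon, circumradius r=7.5 (area = (12/2)·7.500²·sin(360°/12) = 168.75 mm²); the 29×21 cube at (15.5, 12.5) contributes its full rectangle (area 609.00 mm²); the cube at (5, 10) is not intersected at this z (z outside [2.5, 11]); Taking the first minus the rest: starting from the r=7.5 cylinder (168.75 mm²), the 29×21 cube at (15.5, 12.5) misses the remaining region (no effect) — area = 168.75 mm². Overall, the cross-section is a single solid region. Net area = 168.75 mm².

168.75 mm²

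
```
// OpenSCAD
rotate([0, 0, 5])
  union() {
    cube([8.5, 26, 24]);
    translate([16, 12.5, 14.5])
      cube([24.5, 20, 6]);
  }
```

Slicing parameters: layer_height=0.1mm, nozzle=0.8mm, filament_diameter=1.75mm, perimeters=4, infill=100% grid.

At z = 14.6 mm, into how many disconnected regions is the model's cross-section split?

2

At z = 14.6 mm: the 8.5×26 cube contributes its full rectangle; the 24.5×20 cube at (16, 12.5) contributes its full rectangle; Taking the union: the 2 present regions are separate (no shared area or edge), so areas and boundary lengths simply add and each stays a separate island — 2 connected regions; (whole slice rotated 5° about Z — lengths, areas and connectivity unchanged). The result has 2 disconnected regions.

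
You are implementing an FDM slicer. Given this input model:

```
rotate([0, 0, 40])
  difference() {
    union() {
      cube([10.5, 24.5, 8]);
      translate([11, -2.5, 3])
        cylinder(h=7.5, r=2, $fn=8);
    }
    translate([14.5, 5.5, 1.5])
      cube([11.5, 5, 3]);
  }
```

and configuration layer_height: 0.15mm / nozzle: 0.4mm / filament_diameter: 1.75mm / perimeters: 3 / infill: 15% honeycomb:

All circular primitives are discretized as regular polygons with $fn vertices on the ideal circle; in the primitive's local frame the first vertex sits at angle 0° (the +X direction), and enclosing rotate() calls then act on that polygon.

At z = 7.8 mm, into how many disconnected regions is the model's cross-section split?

2

At z = 7.8 mm: the 10.5×24.5 cube contributes its full rectangle; the cylinder at (11, -2.5): section is a regular 8-gon, circumradius r=2; Combining (union): the 2 present regions are separate (no shared area or edge), so areas and boundary lengths simply add and each stays a separate island — 2 connected regions; the cube at (14.5, 5.5) is not intersected at this z (z outside [1.5, 4.5]); Subtracting the remaining from the first: none of the subtracted shapes is present at this height, so the result so far is unchanged — 2 connected regions; (rotated 40° about Z; rotation is an isometry so areas/perimeters/island counts are preserved). The result has 2 disconnected regions.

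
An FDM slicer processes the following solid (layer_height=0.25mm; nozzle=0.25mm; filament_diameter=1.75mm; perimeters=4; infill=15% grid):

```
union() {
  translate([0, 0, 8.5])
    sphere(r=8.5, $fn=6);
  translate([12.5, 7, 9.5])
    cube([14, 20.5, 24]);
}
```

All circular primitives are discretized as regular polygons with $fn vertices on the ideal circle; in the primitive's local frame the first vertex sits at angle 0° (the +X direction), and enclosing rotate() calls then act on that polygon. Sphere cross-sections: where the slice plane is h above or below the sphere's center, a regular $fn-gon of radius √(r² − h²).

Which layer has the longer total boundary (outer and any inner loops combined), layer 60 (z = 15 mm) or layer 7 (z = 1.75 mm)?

Layer 60 (z = 15): the r=8.5 sphere slices to a regular 6-gon of circumradius 5.477 (√(r²−h²) with h=6.5 from center) (perimeter = 2·6·5.477·sin(180°/6) = 32.86 mm); the 14×20.5 cube at (12.5, 7) contributes its full rectangle (perimeter 69.00 mm); Taking the union: the 2 present regions are separate (no shared area or edge), so areas and boundary lengths simply add and each stays a separate island — boundary = 101.86 mm. So its perimeter = 101.86 mm. Layer 7 (z = 1.75): the r=8.5 sphere slices to a regular 6-gon of circumradius 5.166 (√(r²−h²) with h=6.75 from center) (perimeter = 2·6·5.166·sin(180°/6) = 31.00 mm); the cube at (12.5, 7) is not intersected at this z (z outside [9.5, 33.5]); Merging all regions: only the r=8.5 sphere is present, so the union is just that shape — boundary = 31.00 mm. So its perimeter = 31.00 mm. Layer 60 is larger (101.86 vs 31.00 mm).

layer 60 (z = 15 mm)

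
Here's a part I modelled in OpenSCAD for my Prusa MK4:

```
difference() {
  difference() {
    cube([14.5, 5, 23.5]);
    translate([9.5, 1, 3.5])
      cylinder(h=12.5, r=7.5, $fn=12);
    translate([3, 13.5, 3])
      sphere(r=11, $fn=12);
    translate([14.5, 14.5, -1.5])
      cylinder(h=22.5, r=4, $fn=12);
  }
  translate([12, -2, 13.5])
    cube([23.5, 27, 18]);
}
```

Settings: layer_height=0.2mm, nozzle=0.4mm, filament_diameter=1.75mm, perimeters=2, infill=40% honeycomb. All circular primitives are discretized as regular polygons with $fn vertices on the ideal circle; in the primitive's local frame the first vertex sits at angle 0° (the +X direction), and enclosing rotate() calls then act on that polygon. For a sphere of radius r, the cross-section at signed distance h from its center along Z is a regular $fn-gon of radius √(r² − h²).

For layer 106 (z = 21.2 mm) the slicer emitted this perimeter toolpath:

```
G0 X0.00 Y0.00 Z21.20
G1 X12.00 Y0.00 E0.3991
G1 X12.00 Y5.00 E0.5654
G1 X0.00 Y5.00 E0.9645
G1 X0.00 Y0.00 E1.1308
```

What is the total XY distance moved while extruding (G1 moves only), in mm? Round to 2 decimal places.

Sum the Euclidean lengths of each G1 segment: total = 34.00 mm.

34.00 mm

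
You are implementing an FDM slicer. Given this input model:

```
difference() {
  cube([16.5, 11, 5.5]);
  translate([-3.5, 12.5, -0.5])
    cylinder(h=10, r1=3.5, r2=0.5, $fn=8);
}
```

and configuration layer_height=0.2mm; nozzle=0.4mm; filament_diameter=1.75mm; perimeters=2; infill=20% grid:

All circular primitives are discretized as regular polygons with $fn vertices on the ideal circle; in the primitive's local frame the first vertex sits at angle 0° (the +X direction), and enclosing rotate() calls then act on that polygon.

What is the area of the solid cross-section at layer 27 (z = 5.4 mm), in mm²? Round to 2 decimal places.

At z = 5.4 mm: the 16.5×11 cube contributes its full rectangle (area 181.50 mm²); the cone at (-3.5, 12.5) (r1=3.5→r2=0.5) has section circumradius 1.730 here — a regular 8-gon (area = (8/2)·1.730²·sin(360°/8) = 8.47 mm²); Taking the first minus the rest: starting from the 16.5×11 cube (181.50 mm²), the cone at (-3.5, 12.5) misses the remaining region (no effect) — area = 181.50 mm². Overall, the cross-section is a single solid region. Net area = 181.50 mm².

181.50 mm²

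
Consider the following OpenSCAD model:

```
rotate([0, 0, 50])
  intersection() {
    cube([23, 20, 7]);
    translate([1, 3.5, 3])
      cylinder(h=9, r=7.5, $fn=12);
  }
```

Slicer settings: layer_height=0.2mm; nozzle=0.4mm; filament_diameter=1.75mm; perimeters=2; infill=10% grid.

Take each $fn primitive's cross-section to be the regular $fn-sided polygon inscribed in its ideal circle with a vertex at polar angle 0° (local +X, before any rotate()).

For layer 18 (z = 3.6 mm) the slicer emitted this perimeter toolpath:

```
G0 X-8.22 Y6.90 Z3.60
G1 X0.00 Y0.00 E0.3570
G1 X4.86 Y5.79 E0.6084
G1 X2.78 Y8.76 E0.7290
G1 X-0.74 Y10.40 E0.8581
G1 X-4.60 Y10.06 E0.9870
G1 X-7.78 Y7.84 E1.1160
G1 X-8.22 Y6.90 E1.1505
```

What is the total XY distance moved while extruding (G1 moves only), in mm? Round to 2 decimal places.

34.59 mm

Sum the Euclidean lengths of each G1 segment: total = 34.59 mm.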